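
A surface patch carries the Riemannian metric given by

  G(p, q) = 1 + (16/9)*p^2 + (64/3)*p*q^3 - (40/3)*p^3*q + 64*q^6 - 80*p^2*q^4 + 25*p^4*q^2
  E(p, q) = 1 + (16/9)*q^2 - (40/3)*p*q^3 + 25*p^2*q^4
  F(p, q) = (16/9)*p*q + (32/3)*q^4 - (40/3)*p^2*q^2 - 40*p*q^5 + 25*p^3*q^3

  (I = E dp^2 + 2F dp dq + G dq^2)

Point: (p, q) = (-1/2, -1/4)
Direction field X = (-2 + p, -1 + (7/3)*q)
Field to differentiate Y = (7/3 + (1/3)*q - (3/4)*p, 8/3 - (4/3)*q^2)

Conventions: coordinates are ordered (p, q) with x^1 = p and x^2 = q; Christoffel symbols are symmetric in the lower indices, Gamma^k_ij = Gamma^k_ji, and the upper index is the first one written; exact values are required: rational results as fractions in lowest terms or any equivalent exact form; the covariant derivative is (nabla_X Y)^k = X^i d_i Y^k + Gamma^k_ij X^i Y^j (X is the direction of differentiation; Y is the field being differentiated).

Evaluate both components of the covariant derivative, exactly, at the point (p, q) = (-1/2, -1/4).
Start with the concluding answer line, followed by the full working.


Answer: (nabla_X Y)^p = 277589/209178, (nabla_X Y)^q = -464437/418356

E = 9505/9216, F = 391/4608, G = 2833/2304 at the point
E_p = 85/768, E_q = -17/576, F_p = 311/2304, F_q = -97/1152, G_p = -23/288, G_q = -23/96
EG - F^2 = 11621/9216;  g^inv = (9216/11621) * [[2833/2304, -391/4608], [-391/4608, 9505/9216]]
first-kind symbols [ij,l] = (1/2)(d_i g_jl + d_j g_il - d_l g_ij): [pp,p] = E_p/2 = 85/1536, [pp,q] = F_p - E_q/2 = 115/768, [pq,p] = E_q/2 = -17/1152, [pq,q] = G_p/2 = -23/576, [qq,p] = F_q - G_p/2 = -17/384, [qq,q] = G_q/2 = -23/192
Gamma^p_ij = (G*[ij,p] - F*[ij,q])/(EG - F^2), Gamma^q_ij = (E*[ij,q] - F*[ij,p])/(EG - F^2)
Gamma_ppp = 510/11621, Gamma_ppq = -136/11621, Gamma_pqq = -408/11621, Gamma_qpp = 1380/11621, Gamma_qpq = -368/11621, Gamma_qqq = -1104/11621
X = (-5/2, -19/12), Y = (21/8, 31/12) at the point


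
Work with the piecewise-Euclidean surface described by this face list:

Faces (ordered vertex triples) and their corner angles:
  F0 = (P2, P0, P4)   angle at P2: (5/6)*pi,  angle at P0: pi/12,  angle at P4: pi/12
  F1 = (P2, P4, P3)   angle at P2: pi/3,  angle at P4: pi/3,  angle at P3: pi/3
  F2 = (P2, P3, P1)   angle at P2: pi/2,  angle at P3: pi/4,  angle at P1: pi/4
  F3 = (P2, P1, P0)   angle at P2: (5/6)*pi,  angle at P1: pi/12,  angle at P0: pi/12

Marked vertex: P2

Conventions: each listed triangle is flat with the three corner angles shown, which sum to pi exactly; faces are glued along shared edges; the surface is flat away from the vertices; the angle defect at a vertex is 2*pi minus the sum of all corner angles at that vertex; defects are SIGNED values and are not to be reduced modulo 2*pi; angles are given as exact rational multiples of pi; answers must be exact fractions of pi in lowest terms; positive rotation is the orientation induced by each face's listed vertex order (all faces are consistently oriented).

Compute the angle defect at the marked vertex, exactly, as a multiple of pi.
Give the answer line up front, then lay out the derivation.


Answer: defect(P2) = -pi/2

Sum of corner angles at P2: (5/2)*pi
defect = 2*pi - (5/2)*pi


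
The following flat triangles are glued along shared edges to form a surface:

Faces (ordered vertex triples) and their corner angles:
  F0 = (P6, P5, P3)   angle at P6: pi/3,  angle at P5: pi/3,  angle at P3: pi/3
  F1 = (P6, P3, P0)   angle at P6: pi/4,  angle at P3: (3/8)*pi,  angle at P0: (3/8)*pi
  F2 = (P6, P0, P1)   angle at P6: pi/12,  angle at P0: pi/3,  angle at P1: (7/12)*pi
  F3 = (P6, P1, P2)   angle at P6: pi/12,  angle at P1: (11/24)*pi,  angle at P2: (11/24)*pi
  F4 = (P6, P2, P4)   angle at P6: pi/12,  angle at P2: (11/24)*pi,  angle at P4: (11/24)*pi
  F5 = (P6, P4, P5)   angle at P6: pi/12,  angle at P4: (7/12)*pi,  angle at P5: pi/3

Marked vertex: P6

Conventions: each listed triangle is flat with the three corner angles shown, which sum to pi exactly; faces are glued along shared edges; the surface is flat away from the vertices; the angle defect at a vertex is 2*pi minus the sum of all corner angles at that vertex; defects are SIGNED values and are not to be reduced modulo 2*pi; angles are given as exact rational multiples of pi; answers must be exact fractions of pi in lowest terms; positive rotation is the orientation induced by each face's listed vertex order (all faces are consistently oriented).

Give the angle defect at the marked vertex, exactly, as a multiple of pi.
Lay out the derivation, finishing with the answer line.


Sum of corner angles at P6: (11/12)*pi
defect = 2*pi - (11/12)*pi

Answer: defect(P6) = (13/12)*pi


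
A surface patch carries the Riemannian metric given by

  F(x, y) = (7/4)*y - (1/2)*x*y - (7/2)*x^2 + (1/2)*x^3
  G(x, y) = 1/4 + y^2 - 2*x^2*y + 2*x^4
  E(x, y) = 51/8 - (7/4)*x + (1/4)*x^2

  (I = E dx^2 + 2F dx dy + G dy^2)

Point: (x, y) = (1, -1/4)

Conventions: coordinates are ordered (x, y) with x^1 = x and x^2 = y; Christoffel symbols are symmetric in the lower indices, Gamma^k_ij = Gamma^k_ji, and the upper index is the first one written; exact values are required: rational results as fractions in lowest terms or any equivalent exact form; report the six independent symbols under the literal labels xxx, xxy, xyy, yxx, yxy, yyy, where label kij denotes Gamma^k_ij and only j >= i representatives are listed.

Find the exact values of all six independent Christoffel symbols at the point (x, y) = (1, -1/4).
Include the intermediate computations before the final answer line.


E = 39/8, F = -53/16, G = 45/16 at the point
E_x = -5/4, E_y = 0, F_x = -43/8, F_y = 5/4, G_x = 9, G_y = -5/2
EG - F^2 = 701/256;  g^inv = (256/701) * [[45/16, 53/16], [53/16, 39/8]]
first-kind symbols [ij,l] = (1/2)(d_i g_jl + d_j g_il - d_l g_ij): [xx,x] = E_x/2 = -5/8, [xx,y] = F_x - E_y/2 = -43/8, [xy,x] = E_y/2 = 0, [xy,y] = G_x/2 = 9/2, [yy,x] = F_y - G_x/2 = -13/4, [yy,y] = G_y/2 = -5/4
Gamma^x_ij = (G*[ij,x] - F*[ij,y])/(EG - F^2), Gamma^y_ij = (E*[ij,y] - F*[ij,x])/(EG - F^2)

Answer: Gamma_xxx = -5008/701, Gamma_xxy = 3816/701, Gamma_xyy = -3400/701, Gamma_yxx = -7238/701, Gamma_yxy = 5616/701, Gamma_yyy = -4316/701


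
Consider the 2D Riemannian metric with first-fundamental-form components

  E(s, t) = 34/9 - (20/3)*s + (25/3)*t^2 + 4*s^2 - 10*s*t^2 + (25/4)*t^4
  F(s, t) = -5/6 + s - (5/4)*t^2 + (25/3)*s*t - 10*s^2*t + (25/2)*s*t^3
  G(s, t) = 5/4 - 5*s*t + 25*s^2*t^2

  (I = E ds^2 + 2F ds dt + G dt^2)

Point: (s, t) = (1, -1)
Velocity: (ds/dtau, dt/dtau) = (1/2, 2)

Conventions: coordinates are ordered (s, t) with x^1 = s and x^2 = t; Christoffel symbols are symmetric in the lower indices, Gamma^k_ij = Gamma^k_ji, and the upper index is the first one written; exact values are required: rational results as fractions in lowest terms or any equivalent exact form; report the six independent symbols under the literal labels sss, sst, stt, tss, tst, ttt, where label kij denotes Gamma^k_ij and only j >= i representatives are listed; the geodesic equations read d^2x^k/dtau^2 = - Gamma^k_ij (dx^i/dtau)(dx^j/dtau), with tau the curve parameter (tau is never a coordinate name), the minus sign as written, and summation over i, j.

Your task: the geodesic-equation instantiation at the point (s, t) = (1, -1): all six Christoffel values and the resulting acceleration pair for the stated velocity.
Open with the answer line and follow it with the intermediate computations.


Answer: Gamma_sss = -78/647, Gamma_sst = -195/647, Gamma_stt = 195/647, Gamma_tss = 198/647, Gamma_tst = 495/647, Gamma_ttt = -495/647; accelerations (d^2s/dtau^2, d^2t/dtau^2) = (-741/1294, 1881/1294)

E = 205/36, F = -143/12, G = 125/4 at the point
E_s = -26/3, E_t = -65/3, F_s = 1/6, F_t = 115/3, G_s = 55, G_t = -55
EG - F^2 = 647/18;  g^inv = (18/647) * [[125/4, 143/12], [143/12, 205/36]]
first-kind symbols [ij,l] = (1/2)(d_i g_jl + d_j g_il - d_l g_ij): [ss,s] = E_s/2 = -13/3, [ss,t] = F_s - E_t/2 = 11, [st,s] = E_t/2 = -65/6, [st,t] = G_s/2 = 55/2, [tt,s] = F_t - G_s/2 = 65/6, [tt,t] = G_t/2 = -55/2
Gamma^s_ij = (G*[ij,s] - F*[ij,t])/(EG - F^2), Gamma^t_ij = (E*[ij,t] - F*[ij,s])/(EG - F^2)
Gamma_sss = -78/647, Gamma_sst = -195/647, Gamma_stt = 195/647, Gamma_tss = 198/647, Gamma_tst = 495/647, Gamma_ttt = -495/647
d^2s/dtau^2 = -(Gamma_sss*(1/2)^2 + 2*Gamma_sst*(1/2)*(2) + Gamma_stt*(2)^2) = -741/1294
d^2t/dtau^2 = -(Gamma_tss*(1/2)^2 + 2*Gamma_tst*(1/2)*(2) + Gamma_ttt*(2)^2) = 1881/1294


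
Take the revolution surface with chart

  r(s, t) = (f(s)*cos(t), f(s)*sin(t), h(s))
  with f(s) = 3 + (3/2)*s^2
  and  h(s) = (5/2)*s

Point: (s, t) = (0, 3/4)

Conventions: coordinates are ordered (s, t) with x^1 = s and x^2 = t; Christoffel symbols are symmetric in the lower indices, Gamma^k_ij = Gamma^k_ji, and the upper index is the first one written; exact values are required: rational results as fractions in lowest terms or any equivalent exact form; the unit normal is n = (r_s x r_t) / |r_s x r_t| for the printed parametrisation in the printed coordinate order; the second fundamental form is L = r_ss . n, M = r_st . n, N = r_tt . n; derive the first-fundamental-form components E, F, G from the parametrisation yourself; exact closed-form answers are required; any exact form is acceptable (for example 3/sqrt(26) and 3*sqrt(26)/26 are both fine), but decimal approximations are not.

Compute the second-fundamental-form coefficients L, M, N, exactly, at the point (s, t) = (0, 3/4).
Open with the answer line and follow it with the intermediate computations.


Answer: L = -3, M = 0, N = 3

f = 3, f' = 0, f'' = 3, h' = 5/2, h'' = 0
E = 25/4, F = 0, G = 9; answer radicand W^2 = 25/4
unnormalised second-form numerators: l = -15/2, m = 0, n = 15/2; L = l/sqrt(25/4), and similarly M = m/sqrt(W^2), N = n/sqrt(W^2)


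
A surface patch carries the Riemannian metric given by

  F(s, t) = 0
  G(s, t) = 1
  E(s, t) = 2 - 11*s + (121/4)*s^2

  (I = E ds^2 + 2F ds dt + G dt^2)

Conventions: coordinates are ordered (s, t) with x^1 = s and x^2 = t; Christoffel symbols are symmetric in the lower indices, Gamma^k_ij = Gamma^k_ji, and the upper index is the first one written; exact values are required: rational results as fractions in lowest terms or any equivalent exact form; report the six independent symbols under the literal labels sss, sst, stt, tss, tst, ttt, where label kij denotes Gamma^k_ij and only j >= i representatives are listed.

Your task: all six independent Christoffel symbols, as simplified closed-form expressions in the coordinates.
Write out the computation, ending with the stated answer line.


E = 2 - 11*s + (121/4)*s^2; F = 0; G = 1
Gamma^k_ij = (1/2) g^{kl} (d_i g_jl + d_j g_il - d_l g_ij), with g^inv = (1/(EG-F^2)) [[G, -F], [-F, E]]
first partials: E_s = -11 + (121/2)*s, E_t = 0, F_s = 0, F_t = 0, G_s = 0, G_t = 0
D = EG - F^2 = 2 - 11*s + (121/4)*s^2
expanded: Gamma^s_ss = (G E_s - 2F F_s + F E_t)/(2D), Gamma^s_st = (G E_t - F G_s)/(2D), Gamma^s_tt = (2G F_t - G G_s - F G_t)/(2D), Gamma^t_ss = (2E F_s - E E_t - F E_s)/(2D), Gamma^t_st = (E G_s - F E_t)/(2D), Gamma^t_tt = (E G_t - 2F F_t + F G_s)/(2D); substitute and cancel common factors

Answer: Gamma_sss = (121*s - 22)/(121*s^2 - 44*s + 8), Gamma_sst = 0, Gamma_stt = 0, Gamma_tss = 0, Gamma_tst = 0, Gamma_ttt = 0


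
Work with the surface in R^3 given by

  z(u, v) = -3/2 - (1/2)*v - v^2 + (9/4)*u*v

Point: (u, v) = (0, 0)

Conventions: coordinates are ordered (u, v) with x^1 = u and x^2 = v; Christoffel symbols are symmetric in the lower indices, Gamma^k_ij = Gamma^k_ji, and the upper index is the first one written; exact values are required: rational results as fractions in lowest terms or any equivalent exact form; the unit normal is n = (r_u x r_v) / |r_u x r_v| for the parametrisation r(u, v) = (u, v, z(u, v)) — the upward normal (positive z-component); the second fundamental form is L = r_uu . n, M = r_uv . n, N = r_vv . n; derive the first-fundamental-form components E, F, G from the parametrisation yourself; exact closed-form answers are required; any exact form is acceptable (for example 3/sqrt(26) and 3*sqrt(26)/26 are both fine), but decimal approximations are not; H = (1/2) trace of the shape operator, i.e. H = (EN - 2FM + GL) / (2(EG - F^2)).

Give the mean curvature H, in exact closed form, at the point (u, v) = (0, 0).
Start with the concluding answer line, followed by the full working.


Answer: H = -8*sqrt(5)/25

z_u = 0, z_v = -1/2, z_uu = 0, z_uv = 9/4, z_vv = -2
E = 1, F = 0, G = 5/4; answer radicand W^2 = 5/4
unnormalised second-form numerators: l = 0, m = 9/4, n = -2; L = l/sqrt(5/4), and similarly M = m/sqrt(W^2), N = n/sqrt(W^2)
H = (E*n - 2*F*m + G*l) / (2*(EG - F^2)*sqrt(W^2)); E*n - 2*F*m + G*l = -2, EG - F^2 = 5/4, so H = (-4/5)/sqrt(5/4)


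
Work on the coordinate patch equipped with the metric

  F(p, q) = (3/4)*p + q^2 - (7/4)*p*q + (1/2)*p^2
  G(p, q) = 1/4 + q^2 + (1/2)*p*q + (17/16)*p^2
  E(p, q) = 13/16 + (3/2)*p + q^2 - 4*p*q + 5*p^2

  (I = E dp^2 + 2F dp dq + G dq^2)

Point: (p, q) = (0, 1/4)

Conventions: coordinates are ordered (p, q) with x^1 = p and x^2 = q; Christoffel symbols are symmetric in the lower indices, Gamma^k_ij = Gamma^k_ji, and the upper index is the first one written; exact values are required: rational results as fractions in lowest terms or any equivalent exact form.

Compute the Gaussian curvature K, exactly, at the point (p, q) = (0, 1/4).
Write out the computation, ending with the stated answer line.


E = 7/8, F = 1/16, G = 5/16, EG - F^2 = 69/256 at the point
E_p = 1/2, E_q = 1/2, F_p = 5/16, F_q = 1/2, G_p = 1/8, G_q = 1/2
E_qq = 2, F_pq = -7/4, G_pp = 17/8
By Brioschi, K is (det M1 - det M2) divided by (EG - F^2) squared.
M1 = [[-E_qq/2 + F_pq - G_pp/2, E_p/2, F_p - E_q/2], [F_q - G_p/2, E, F], [G_q/2, F, G]] = [[-61/16, 1/4, 1/16], [7/16, 7/8, 1/16], [1/4, 1/16, 5/16]]; det M1 = -2191/2048
M2 = [[0, E_q/2, G_p/2], [E_q/2, E, F], [G_p/2, F, G]] = [[0, 1/4, 1/16], [1/4, 7/8, 1/16], [1/16, 1/16, 5/16]]; det M2 = -43/2048
det M1 - det M2 = -537/512; K = -537/512 / (69/256)^2 = -22912/1587

Answer: K = -22912/1587


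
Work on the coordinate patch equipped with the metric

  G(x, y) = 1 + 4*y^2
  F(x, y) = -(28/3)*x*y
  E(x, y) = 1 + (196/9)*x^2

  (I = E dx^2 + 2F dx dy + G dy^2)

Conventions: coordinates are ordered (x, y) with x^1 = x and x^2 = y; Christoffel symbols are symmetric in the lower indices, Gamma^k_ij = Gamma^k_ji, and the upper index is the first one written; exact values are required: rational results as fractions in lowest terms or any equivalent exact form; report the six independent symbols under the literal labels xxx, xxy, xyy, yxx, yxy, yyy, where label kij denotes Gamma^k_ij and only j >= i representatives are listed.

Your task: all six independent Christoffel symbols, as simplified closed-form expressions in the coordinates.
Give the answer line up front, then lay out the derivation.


Answer: Gamma_xxx = 196*x/(196*x^2 + 36*y^2 + 9), Gamma_xxy = 0, Gamma_xyy = -84*x/(196*x^2 + 36*y^2 + 9), Gamma_yxx = -84*y/(196*x^2 + 36*y^2 + 9), Gamma_yxy = 0, Gamma_yyy = 36*y/(196*x^2 + 36*y^2 + 9)

E = 1 + (196/9)*x^2; F = -(28/3)*x*y; G = 1 + 4*y^2
Gamma^k_ij = (1/2) g^{kl} (d_i g_jl + d_j g_il - d_l g_ij), with g^inv = (1/(EG-F^2)) [[G, -F], [-F, E]]
first partials: E_x = (392/9)*x, E_y = 0, F_x = -(28/3)*y, F_y = -(28/3)*x, G_x = 0, G_y = 8*y
D = EG - F^2 = 1 + 4*y^2 + (196/9)*x^2
expanded: Gamma^x_xx = (G E_x - 2F F_x + F E_y)/(2D), Gamma^x_xy = (G E_y - F G_x)/(2D), Gamma^x_yy = (2G F_y - G G_x - F G_y)/(2D), Gamma^y_xx = (2E F_x - E E_y - F E_x)/(2D), Gamma^y_xy = (E G_x - F E_y)/(2D), Gamma^y_yy = (E G_y - 2F F_y + F G_x)/(2D); substitute and cancel common factors


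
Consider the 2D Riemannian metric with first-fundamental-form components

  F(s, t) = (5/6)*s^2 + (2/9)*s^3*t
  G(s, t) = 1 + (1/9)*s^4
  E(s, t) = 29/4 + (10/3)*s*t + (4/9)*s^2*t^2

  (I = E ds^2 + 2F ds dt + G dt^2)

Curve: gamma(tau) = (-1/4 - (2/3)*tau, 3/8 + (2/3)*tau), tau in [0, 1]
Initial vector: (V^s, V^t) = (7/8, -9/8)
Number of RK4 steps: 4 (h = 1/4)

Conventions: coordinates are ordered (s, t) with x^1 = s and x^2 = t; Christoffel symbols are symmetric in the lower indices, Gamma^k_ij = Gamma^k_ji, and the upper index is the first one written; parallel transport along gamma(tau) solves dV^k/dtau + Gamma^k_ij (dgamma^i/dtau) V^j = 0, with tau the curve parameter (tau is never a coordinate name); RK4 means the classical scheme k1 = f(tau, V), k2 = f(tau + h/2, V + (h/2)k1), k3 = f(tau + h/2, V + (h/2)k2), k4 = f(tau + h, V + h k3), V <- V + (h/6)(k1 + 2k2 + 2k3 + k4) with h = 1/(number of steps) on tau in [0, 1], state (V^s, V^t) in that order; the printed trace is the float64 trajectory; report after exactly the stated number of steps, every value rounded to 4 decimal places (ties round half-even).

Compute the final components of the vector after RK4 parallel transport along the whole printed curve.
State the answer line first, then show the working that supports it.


Answer: V^s = 1.2119, V^t = -1.0992

gamma'(tau) = (-2/3, 2/3); f(tau, V)^k = -Gamma^k_ij(gamma(tau)) gamma'^i(tau) V^j; h = 1/4; intermediate values shown to 6 dp
curve data and Christoffel symbols at the stage parameters:
  tau = 0.000000: gamma = (-0.250000, 0.375000), gamma' = (-0.666667, 0.666667); Gamma_sss = 0.087783, Gamma_sst = -0.058522, Gamma_stt = 0.000000, Gamma_tss = 0.000750, Gamma_tst = -0.000500, Gamma_ttt = 0.000000
  tau = 0.125000: gamma = (-0.333333, 0.458333), gamma' = (-0.666667, 0.666667); Gamma_sss = 0.108518, Gamma_sst = -0.078922, Gamma_stt = 0.000000, Gamma_tss = 0.001676, Gamma_tst = -0.001219, Gamma_ttt = 0.000000
  tau = 0.250000: gamma = (-0.416667, 0.541667), gamma' = (-0.666667, 0.666667); Gamma_sss = 0.130056, Gamma_sst = -0.100043, Gamma_stt = 0.000000, Gamma_tss = 0.003203, Gamma_tst = -0.002464, Gamma_ttt = 0.000000
  tau = 0.375000: gamma = (-0.500000, 0.625000), gamma' = (-0.666667, 0.666667); Gamma_sss = 0.152566, Gamma_sst = -0.122053, Gamma_stt = 0.000000, Gamma_tss = 0.005548, Gamma_tst = -0.004438, Gamma_ttt = 0.000000
  tau = 0.500000: gamma = (-0.583333, 0.708333), gamma' = (-0.666667, 0.666667); Gamma_sss = 0.176212, Gamma_sst = -0.145116, Gamma_stt = 0.000000, Gamma_tss = 0.008985, Gamma_tst = -0.007399, Gamma_ttt = 0.000000
  tau = 0.625000: gamma = (-0.666667, 0.791667), gamma' = (-0.666667, 0.666667); Gamma_sss = 0.201144, Gamma_sst = -0.169384, Gamma_stt = 0.000000, Gamma_tss = 0.013872, Gamma_tst = -0.011682, Gamma_ttt = 0.000000
  tau = 0.750000: gamma = (-0.750000, 0.875000), gamma' = (-0.666667, 0.666667); Gamma_sss = 0.227474, Gamma_sst = -0.194978, Gamma_stt = 0.000000, Gamma_tss = 0.020679, Gamma_tst = -0.017725, Gamma_ttt = 0.000000
  tau = 0.875000: gamma = (-0.833333, 0.958333), gamma' = (-0.666667, 0.666667); Gamma_sss = 0.255243, Gamma_sst = -0.221950, Gamma_stt = 0.000000, Gamma_tss = 0.030029, Gamma_tst = -0.026112, Gamma_ttt = 0.000000
  tau = 1.000000: gamma = (-0.916667, 1.041667), gamma' = (-0.666667, 0.666667); Gamma_sss = 0.284355, Gamma_sst = -0.250233, Gamma_stt = 0.000000, Gamma_tss = 0.042742, Gamma_tst = -0.037613, Gamma_ttt = 0.000000
step 0: V^s = 0.8750, V^t = -1.1250
step 1: k1 = (0.129236, 0.001105), k2 = (0.170543, 0.002634), k3 = (0.171179, 0.002644), k4 = (0.215778, 0.005315); V <- V + (h/6)(k1 + 2k2 + 2k3 + k4): V^s = 0.9179, V^t = -1.1243
step 2: k1 = (0.215783, 0.005315), k2 = (0.264406, 0.009615), k3 = (0.265475, 0.009654), k4 = (0.319373, 0.016284); V <- V + (h/6)(k1 + 2k2 + 2k3 + k4): V^s = 0.9843, V^t = -1.1218
step 3: k1 = (0.319383, 0.016285), k2 = (0.379450, 0.026169), k3 = (0.381165, 0.026287), k4 = (0.449014, 0.040819); V <- V + (h/6)(k1 + 2k2 + 2k3 + k4): V^s = 1.0797, V^t = -1.1150
step 4: k1 = (0.449022, 0.040820), k2 = (0.525576, 0.061832), k3 = (0.528232, 0.062145), k4 = (0.615284, 0.092484); V <- V + (h/6)(k1 + 2k2 + 2k3 + k4): V^s = 1.2119, V^t = -1.0992


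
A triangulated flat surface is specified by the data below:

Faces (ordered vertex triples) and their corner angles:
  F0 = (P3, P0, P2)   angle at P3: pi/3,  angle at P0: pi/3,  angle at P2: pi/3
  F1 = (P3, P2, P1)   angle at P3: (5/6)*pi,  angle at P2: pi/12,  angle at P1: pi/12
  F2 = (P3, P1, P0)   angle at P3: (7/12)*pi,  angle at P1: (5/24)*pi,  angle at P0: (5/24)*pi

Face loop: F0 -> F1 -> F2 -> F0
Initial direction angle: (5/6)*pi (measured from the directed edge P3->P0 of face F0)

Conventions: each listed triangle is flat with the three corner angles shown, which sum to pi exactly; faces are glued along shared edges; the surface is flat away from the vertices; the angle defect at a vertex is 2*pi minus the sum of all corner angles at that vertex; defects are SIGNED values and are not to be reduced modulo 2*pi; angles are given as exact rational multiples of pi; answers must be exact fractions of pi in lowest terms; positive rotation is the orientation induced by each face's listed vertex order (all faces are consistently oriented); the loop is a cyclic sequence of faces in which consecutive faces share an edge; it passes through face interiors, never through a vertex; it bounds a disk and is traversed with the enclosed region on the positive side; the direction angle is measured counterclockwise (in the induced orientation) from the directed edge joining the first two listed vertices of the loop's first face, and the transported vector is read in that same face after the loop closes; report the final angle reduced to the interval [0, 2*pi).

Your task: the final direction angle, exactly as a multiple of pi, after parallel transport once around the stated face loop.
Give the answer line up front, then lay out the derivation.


Answer: final direction angle = (13/12)*pi

enclosed vertex P3: corner angles sum to (7/4)*pi, defect = 2*pi - (7/4)*pi = pi/4
final direction = starting direction + enclosed defect total, reduced mod 2*pi (induced orientation)
final angle = (5/6)*pi + pi/4 = (13/12)*pi (mod 2*pi)


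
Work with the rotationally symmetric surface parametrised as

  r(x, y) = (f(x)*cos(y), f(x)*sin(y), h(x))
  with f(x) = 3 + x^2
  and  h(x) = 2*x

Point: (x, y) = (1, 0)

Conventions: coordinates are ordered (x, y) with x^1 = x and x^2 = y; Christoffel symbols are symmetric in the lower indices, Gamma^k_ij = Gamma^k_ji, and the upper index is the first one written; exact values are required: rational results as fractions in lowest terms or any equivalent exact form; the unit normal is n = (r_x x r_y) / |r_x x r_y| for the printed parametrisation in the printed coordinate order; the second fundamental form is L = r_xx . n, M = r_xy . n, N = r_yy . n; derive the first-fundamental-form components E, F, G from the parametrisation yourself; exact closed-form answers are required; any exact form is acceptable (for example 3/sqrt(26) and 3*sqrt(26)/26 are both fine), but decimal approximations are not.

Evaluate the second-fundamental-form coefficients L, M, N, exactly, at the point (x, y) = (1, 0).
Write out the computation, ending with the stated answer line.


f = 4, f' = 2, f'' = 2, h' = 2, h'' = 0
E = 8, F = 0, G = 16; answer radicand W^2 = 8
unnormalised second-form numerators: l = -4, m = 0, n = 8; L = l/sqrt(8), and similarly M = m/sqrt(W^2), N = n/sqrt(W^2)

Answer: L = -sqrt(2), M = 0, N = 2*sqrt(2)


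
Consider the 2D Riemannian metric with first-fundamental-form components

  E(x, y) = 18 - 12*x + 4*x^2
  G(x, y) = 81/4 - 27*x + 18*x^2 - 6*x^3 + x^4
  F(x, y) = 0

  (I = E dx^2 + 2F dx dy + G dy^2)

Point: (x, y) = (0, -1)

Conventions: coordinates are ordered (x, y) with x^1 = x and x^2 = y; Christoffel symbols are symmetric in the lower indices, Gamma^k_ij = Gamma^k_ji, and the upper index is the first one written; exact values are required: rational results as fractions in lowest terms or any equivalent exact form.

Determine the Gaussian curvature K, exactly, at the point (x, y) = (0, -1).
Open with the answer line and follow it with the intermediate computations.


Answer: K = -1/81

E = 18, F = 0, G = 81/4, EG - F^2 = 729/2 at the point
E_x = -12, E_y = 0, F_x = 0, F_y = 0, G_x = -27, G_y = 0
E_yy = 0, F_xy = 0, G_xx = 36
Brioschi: K = (det M1 - det M2) / (EG - F^2)^2 with the standard first/second-derivative matrices M1, M2.
M1 = [[-E_yy/2 + F_xy - G_xx/2, E_x/2, F_x - E_y/2], [F_y - G_x/2, E, F], [G_y/2, F, G]] = [[-18, -6, 0], [27/2, 18, 0], [0, 0, 81/4]]; det M1 = -19683/4
M2 = [[0, E_y/2, G_x/2], [E_y/2, E, F], [G_x/2, F, G]] = [[0, 0, -27/2], [0, 18, 0], [-27/2, 0, 81/4]]; det M2 = -6561/2
det M1 - det M2 = -6561/4; K = -6561/4 / (729/2)^2 = -1/81


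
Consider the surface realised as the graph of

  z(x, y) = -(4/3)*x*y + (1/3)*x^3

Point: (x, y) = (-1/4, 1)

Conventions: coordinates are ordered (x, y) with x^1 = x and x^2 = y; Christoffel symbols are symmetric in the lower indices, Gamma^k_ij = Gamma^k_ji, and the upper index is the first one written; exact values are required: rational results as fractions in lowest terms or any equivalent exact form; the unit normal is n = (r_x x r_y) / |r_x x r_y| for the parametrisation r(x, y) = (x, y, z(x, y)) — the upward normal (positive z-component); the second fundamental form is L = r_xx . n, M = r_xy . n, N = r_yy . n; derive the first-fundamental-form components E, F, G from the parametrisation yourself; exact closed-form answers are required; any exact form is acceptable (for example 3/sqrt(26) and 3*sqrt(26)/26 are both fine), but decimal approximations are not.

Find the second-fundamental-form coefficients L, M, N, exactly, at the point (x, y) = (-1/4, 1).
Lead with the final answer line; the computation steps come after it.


Answer: L = -24*sqrt(6281)/6281, M = -64*sqrt(6281)/6281, N = 0

z_x = -61/48, z_y = 1/3, z_xx = -1/2, z_xy = -4/3, z_yy = 0
E = 6025/2304, F = -61/144, G = 10/9; answer radicand W^2 = 6281/2304
unnormalised second-form numerators: l = -1/2, m = -4/3, n = 0; L = l/sqrt(6281/2304), and similarly M = m/sqrt(W^2), N = n/sqrt(W^2)


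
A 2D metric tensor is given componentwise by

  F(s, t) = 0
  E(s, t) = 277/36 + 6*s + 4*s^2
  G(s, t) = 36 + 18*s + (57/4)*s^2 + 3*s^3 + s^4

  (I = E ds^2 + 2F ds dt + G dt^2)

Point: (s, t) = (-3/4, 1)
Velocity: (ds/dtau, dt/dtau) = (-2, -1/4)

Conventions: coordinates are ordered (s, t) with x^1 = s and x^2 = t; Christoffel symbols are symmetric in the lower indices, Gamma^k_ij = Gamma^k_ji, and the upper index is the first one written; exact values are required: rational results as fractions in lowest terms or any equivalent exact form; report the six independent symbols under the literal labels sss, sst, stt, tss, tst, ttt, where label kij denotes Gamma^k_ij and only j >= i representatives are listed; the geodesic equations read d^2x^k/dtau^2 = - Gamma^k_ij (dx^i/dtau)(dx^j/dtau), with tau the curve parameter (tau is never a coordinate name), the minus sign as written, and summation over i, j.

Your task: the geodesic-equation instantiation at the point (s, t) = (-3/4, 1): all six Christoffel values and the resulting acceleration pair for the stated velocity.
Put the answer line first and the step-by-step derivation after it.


Answer: Gamma_sss = 0, Gamma_sst = 0, Gamma_stt = 0, Gamma_tss = 0, Gamma_tst = 0, Gamma_ttt = 0; accelerations (d^2s/dtau^2, d^2t/dtau^2) = (0, 0)

E = 49/9, F = 0, G = 7569/256 at the point
E_s = 0, E_t = 0, F_s = 0, F_t = 0, G_s = 0, G_t = 0
EG - F^2 = 41209/256;  g^inv = (256/41209) * [[7569/256, 0], [0, 49/9]]
first-kind symbols [ij,l] = (1/2)(d_i g_jl + d_j g_il - d_l g_ij): [ss,s] = E_s/2 = 0, [ss,t] = F_s - E_t/2 = 0, [st,s] = E_t/2 = 0, [st,t] = G_s/2 = 0, [tt,s] = F_t - G_s/2 = 0, [tt,t] = G_t/2 = 0
Gamma^s_ij = (G*[ij,s] - F*[ij,t])/(EG - F^2), Gamma^t_ij = (E*[ij,t] - F*[ij,s])/(EG - F^2)
Gamma_sss = 0, Gamma_sst = 0, Gamma_stt = 0, Gamma_tss = 0, Gamma_tst = 0, Gamma_ttt = 0
d^2s/dtau^2 = -(Gamma_sss*(-2)^2 + 2*Gamma_sst*(-2)*(-1/4) + Gamma_stt*(-1/4)^2) = 0
d^2t/dtau^2 = -(Gamma_tss*(-2)^2 + 2*Gamma_tst*(-2)*(-1/4) + Gamma_ttt*(-1/4)^2) = 0


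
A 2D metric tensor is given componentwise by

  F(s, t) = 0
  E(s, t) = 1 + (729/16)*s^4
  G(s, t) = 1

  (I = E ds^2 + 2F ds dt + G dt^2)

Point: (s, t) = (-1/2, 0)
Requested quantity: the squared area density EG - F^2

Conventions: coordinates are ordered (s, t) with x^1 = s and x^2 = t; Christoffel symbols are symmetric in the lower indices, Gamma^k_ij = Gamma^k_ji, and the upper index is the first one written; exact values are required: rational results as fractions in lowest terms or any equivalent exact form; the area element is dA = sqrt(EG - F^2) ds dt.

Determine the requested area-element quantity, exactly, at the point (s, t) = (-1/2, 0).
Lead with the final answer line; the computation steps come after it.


Answer: EG - F^2 = 985/256

E = 985/256, F = 0, G = 1; EG - F^2 = 985/256


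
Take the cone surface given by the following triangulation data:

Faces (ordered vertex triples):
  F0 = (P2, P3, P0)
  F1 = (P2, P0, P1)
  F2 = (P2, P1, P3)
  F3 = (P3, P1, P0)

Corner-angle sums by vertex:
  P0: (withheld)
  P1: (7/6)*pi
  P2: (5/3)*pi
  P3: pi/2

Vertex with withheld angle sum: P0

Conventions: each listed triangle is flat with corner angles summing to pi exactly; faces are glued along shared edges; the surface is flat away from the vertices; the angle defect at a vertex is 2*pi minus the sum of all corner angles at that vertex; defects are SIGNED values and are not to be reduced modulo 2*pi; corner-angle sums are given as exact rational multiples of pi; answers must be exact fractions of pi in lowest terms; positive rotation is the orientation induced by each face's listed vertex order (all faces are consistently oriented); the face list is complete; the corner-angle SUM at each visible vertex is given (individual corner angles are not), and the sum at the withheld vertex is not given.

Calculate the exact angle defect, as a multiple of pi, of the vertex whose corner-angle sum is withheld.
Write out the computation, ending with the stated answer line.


V = 4, E = 6, F = 4; chi = V - E + F = 2
Gauss-Bonnet: total defect = 2*pi*chi = 4*pi; visible defects sum to (8/3)*pi

Answer: defect(P0) = (4/3)*pi


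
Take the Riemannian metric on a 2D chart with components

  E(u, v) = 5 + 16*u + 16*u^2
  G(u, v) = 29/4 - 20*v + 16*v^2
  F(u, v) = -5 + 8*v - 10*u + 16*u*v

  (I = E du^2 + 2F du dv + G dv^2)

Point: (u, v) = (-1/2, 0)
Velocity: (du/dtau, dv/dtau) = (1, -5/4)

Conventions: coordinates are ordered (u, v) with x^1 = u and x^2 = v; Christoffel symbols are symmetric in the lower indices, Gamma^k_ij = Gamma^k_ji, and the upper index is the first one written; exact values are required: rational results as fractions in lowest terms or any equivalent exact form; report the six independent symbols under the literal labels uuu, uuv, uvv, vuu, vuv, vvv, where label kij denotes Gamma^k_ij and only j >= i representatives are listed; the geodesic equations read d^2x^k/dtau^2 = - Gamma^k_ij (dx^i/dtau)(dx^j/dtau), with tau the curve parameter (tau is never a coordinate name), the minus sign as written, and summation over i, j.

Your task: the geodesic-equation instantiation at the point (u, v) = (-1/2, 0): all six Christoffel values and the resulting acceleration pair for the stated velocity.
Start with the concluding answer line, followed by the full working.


Answer: Gamma_uuu = 0, Gamma_uuv = 0, Gamma_uvv = 0, Gamma_vuu = -40/29, Gamma_vuv = 0, Gamma_vvv = -40/29; accelerations (d^2u/dtau^2, d^2v/dtau^2) = (0, 205/58)

E = 1, F = 0, G = 29/4 at the point
E_u = 0, E_v = 0, F_u = -10, F_v = 0, G_u = 0, G_v = -20
EG - F^2 = 29/4;  g^inv = (4/29) * [[29/4, 0], [0, 1]]
first-kind symbols [ij,l] = (1/2)(d_i g_jl + d_j g_il - d_l g_ij): [uu,u] = E_u/2 = 0, [uu,v] = F_u - E_v/2 = -10, [uv,u] = E_v/2 = 0, [uv,v] = G_u/2 = 0, [vv,u] = F_v - G_u/2 = 0, [vv,v] = G_v/2 = -10
Gamma^u_ij = (G*[ij,u] - F*[ij,v])/(EG - F^2), Gamma^v_ij = (E*[ij,v] - F*[ij,u])/(EG - F^2)
Gamma_uuu = 0, Gamma_uuv = 0, Gamma_uvv = 0, Gamma_vuu = -40/29, Gamma_vuv = 0, Gamma_vvv = -40/29
d^2u/dtau^2 = -(Gamma_uuu*(1)^2 + 2*Gamma_uuv*(1)*(-5/4) + Gamma_uvv*(-5/4)^2) = 0
d^2v/dtau^2 = -(Gamma_vuu*(1)^2 + 2*Gamma_vuv*(1)*(-5/4) + Gamma_vvv*(-5/4)^2) = 205/58


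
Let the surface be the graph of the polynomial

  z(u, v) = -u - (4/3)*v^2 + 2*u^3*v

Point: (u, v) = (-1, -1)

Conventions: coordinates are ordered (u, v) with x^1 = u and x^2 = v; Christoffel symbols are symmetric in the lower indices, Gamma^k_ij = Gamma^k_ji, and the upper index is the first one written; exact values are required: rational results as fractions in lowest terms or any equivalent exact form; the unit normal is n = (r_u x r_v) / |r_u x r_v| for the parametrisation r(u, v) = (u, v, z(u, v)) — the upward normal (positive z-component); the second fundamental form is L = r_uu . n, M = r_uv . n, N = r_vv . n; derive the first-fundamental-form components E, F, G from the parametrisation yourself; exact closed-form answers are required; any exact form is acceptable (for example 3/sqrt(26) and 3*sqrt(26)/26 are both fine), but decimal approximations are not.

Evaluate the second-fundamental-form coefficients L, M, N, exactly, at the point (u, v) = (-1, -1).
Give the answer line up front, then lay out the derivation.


Answer: L = 18*sqrt(454)/227, M = 9*sqrt(454)/227, N = -4*sqrt(454)/227

z_u = -7, z_v = 2/3, z_uu = 12, z_uv = 6, z_vv = -8/3
E = 50, F = -14/3, G = 13/9; answer radicand W^2 = 454/9
unnormalised second-form numerators: l = 12, m = 6, n = -8/3; L = l/sqrt(454/9), and similarly M = m/sqrt(W^2), N = n/sqrt(W^2)


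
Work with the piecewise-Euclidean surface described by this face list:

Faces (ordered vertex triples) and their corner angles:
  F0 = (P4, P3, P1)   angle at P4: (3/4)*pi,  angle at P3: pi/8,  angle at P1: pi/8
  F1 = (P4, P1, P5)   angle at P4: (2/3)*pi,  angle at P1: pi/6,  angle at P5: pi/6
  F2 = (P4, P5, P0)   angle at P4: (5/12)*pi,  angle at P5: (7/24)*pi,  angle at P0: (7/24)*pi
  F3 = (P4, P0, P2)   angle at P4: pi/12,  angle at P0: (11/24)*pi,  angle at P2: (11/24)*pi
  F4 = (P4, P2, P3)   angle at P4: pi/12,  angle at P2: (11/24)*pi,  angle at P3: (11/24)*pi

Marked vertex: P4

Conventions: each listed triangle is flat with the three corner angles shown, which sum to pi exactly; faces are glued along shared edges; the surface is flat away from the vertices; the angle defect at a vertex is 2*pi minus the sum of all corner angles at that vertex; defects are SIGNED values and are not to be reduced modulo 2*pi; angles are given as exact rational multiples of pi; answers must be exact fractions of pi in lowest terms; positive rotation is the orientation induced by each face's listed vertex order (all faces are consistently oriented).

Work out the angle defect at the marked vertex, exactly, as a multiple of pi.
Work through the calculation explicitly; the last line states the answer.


Sum of corner angles at P4: 2*pi
defect = 2*pi - 2*pi

Answer: defect(P4) = 0


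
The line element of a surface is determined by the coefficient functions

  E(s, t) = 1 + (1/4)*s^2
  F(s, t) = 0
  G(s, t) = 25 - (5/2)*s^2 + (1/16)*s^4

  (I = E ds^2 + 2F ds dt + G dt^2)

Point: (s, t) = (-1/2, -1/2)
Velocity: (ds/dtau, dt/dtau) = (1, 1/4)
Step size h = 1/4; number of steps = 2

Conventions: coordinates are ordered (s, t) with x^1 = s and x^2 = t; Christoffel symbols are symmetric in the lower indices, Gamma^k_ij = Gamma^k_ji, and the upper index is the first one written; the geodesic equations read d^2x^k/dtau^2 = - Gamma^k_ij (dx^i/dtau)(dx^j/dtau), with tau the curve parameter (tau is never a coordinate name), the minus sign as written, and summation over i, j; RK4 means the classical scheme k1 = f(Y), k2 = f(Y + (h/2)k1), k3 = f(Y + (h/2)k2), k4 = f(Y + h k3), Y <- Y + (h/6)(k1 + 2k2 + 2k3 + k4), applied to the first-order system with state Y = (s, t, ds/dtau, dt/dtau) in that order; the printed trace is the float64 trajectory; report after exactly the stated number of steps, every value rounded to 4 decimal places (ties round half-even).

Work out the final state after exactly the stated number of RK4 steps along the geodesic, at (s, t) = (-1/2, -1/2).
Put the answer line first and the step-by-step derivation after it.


Answer: s = 0.0164, t = -0.3771, ds/dtau = 1.0489, dt/dtau = 0.2438

f(Y) = (ds/dtau, dt/dtau, -Gamma^s_ij Y'^i Y'^j, -Gamma^t_ij Y'^i Y'^j) with the Gammas evaluated at the stage position; h = 0.250000; intermediate values shown to 6 dp
step 0: s = -0.5000, t = -0.5000, ds/dtau = 1.0000, dt/dtau = 0.2500
step 1:
  k1: at (s, t) = (-0.500000, -0.500000), (ds/dtau, dt/dtau) = (1.000000, 0.250000); Gamma_sss = -0.117647, Gamma_sst = 0.000000, Gamma_stt = -1.161765, Gamma_tss = 0.000000, Gamma_tst = 0.050633, Gamma_ttt = 0.000000; k1 = (1.000000, 0.250000, 0.190257, -0.025316)
  k2: at (s, t) = (-0.375000, -0.468750), (ds/dtau, dt/dtau) = (1.023782, 0.246835); Gamma_sss = -0.090566, Gamma_sst = 0.000000, Gamma_stt = -0.899292, Gamma_tss = 0.000000, Gamma_tst = 0.037766, Gamma_ttt = 0.000000; k2 = (1.023782, 0.246835, 0.149717, -0.019087)
  k3: at (s, t) = (-0.372027, -0.469146), (ds/dtau, dt/dtau) = (1.018715, 0.247614); Gamma_sss = -0.089896, Gamma_sst = 0.000000, Gamma_stt = -0.892742, Gamma_tss = 0.000000, Gamma_tst = 0.037462, Gamma_ttt = 0.000000; k3 = (1.018715, 0.247614, 0.148029, -0.018899)
  k4: at (s, t) = (-0.245321, -0.438096), (ds/dtau, dt/dtau) = (1.037007, 0.245275); Gamma_sss = -0.060421, Gamma_sst = 0.000000, Gamma_stt = -0.602394, Gamma_tss = 0.000000, Gamma_tst = 0.024606, Gamma_ttt = 0.000000; k4 = (1.037007, 0.245275, 0.101216, -0.012517)
  Y <- Y + (h/6)(k1 + 2k2 + 2k3 + k4): s = -0.2449, t = -0.4382, ds/dtau = 1.0370, dt/dtau = 0.2453
step 2:
  k1: at (s, t) = (-0.244917, -0.438159), (ds/dtau, dt/dtau) = (1.036957, 0.245258); Gamma_sss = -0.060325, Gamma_sst = 0.000000, Gamma_stt = -0.601436, Gamma_tss = 0.000000, Gamma_tst = 0.024565, Gamma_ttt = 0.000000; k1 = (1.036957, 0.245258, 0.101043, -0.012495)
  k2: at (s, t) = (-0.115297, -0.407502), (ds/dtau, dt/dtau) = (1.049587, 0.243696); Gamma_sss = -0.028729, Gamma_sst = 0.000000, Gamma_stt = -0.287097, Gamma_tss = 0.000000, Gamma_tst = 0.011537, Gamma_ttt = 0.000000; k2 = (1.049587, 0.243696, 0.048699, -0.005902)
  k3: at (s, t) = (-0.113718, -0.407697), (ds/dtau, dt/dtau) = (1.043044, 0.244520); Gamma_sss = -0.028338, Gamma_sst = 0.000000, Gamma_stt = -0.283196, Gamma_tss = 0.000000, Gamma_tst = 0.011379, Gamma_ttt = 0.000000; k3 = (1.043044, 0.244520, 0.047762, -0.005804)
  k4: at (s, t) = (0.015844, -0.377029), (ds/dtau, dt/dtau) = (1.048897, 0.243807); Gamma_sss = 0.003961, Gamma_sst = 0.000000, Gamma_stt = 0.039608, Gamma_tss = 0.000000, Gamma_tst = -0.001584, Gamma_ttt = 0.000000; k4 = (1.048897, 0.243807, -0.006712, 0.000810)
  Y <- Y + (h/6)(k1 + 2k2 + 2k3 + k4): s = 0.0164, t = -0.3771, ds/dtau = 1.0489, dt/dtau = 0.2438


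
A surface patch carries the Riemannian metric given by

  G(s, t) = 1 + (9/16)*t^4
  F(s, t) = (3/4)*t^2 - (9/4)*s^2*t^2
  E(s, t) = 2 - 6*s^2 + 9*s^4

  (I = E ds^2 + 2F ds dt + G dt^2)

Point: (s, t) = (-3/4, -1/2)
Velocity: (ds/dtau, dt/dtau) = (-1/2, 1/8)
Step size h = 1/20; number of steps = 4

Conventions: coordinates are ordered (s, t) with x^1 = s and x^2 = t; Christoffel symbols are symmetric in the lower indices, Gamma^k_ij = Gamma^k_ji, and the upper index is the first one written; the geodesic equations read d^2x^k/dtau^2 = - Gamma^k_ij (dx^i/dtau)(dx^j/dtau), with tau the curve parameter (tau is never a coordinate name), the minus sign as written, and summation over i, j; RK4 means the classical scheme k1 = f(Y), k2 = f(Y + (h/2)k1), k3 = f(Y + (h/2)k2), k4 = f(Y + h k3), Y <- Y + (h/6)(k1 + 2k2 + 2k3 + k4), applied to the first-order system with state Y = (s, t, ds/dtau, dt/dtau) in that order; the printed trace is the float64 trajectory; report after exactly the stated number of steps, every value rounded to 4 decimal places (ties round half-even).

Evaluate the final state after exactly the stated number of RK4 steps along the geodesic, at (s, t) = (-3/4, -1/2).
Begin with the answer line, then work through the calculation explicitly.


Answer: s = -0.8403, t = -0.4772, ds/dtau = -0.4068, dt/dtau = 0.1060

f(Y) = (ds/dtau, dt/dtau, -Gamma^s_ij Y'^i Y'^j, -Gamma^t_ij Y'^i Y'^j) with the Gammas evaluated at the stage position; h = 0.050000; intermediate values shown to 6 dp
step 0: s = -0.7500, t = -0.5000, ds/dtau = -0.5000, dt/dtau = 0.1250
step 1:
  k1: at (s, t) = (-0.750000, -0.500000), (ds/dtau, dt/dtau) = (-0.500000, 0.125000); Gamma_sss = -2.051813, Gamma_sst = 0.000000, Gamma_stt = 0.341969, Gamma_tss = 0.559585, Gamma_tst = 0.000000, Gamma_ttt = -0.093264; k1 = (-0.500000, 0.125000, 0.507610, -0.138439)
  k2: at (s, t) = (-0.762500, -0.496875), (ds/dtau, dt/dtau) = (-0.487310, 0.121539); Gamma_sss = -2.143883, Gamma_sst = 0.000000, Gamma_stt = 0.349260, Gamma_tss = 0.533404, Gamma_tst = 0.000000, Gamma_ttt = -0.086897; k2 = (-0.487310, 0.121539, 0.503950, -0.125384)
  k3: at (s, t) = (-0.762183, -0.496962), (ds/dtau, dt/dtau) = (-0.487401, 0.121865); Gamma_sss = -2.141690, Gamma_sst = 0.000000, Gamma_stt = 0.349108, Gamma_tss = 0.534085, Gamma_tst = 0.000000, Gamma_ttt = -0.087059; k3 = (-0.487401, 0.121865, 0.503595, -0.125584)
  k4: at (s, t) = (-0.774370, -0.493907), (ds/dtau, dt/dtau) = (-0.474820, 0.118721); Gamma_sss = -2.220425, Gamma_sst = 0.000000, Gamma_stt = 0.354056, Gamma_tss = 0.508475, Gamma_tst = 0.000000, Gamma_ttt = -0.081078; k4 = (-0.474820, 0.118721, 0.495614, -0.113495)
  Y <- Y + (h/6)(k1 + 2k2 + 2k3 + k4): s = -0.7744, t = -0.4939, ds/dtau = -0.4748, dt/dtau = 0.1187
step 2:
  k1: at (s, t) = (-0.774369, -0.493912), (ds/dtau, dt/dtau) = (-0.474847, 0.118718); Gamma_sss = -2.220415, Gamma_sst = 0.000000, Gamma_stt = 0.354059, Gamma_tss = 0.508488, Gamma_tst = 0.000000, Gamma_ttt = -0.081082; k1 = (-0.474847, 0.118718, 0.495669, -0.113511)
  k2: at (s, t) = (-0.786240, -0.490944), (ds/dtau, dt/dtau) = (-0.462456, 0.115880); Gamma_sss = -2.286679, Gamma_sst = 0.000000, Gamma_stt = 0.356962, Gamma_tss = 0.483737, Gamma_tst = 0.000000, Gamma_ttt = -0.075514; k2 = (-0.462456, 0.115880, 0.484248, -0.102440)
  k3: at (s, t) = (-0.785930, -0.491015), (ds/dtau, dt/dtau) = (-0.462741, 0.116157); Gamma_sss = -2.285079, Gamma_sst = 0.000000, Gamma_stt = 0.356905, Gamma_tss = 0.484366, Gamma_tst = 0.000000, Gamma_ttt = -0.075653; k3 = (-0.462741, 0.116157, 0.484487, -0.102696)
  k4: at (s, t) = (-0.797506, -0.488104), (ds/dtau, dt/dtau) = (-0.450623, 0.113583); Gamma_sss = -2.340473, Gamma_sst = 0.000000, Gamma_stt = 0.358115, Gamma_tss = 0.460556, Gamma_tst = 0.000000, Gamma_ttt = -0.070470; k4 = (-0.450623, 0.113583, 0.470639, -0.092612)
  Y <- Y + (h/6)(k1 + 2k2 + 2k3 + k4): s = -0.7975, t = -0.4881, ds/dtau = -0.4506, dt/dtau = 0.1136
step 3:
  k1: at (s, t) = (-0.797501, -0.488109), (ds/dtau, dt/dtau) = (-0.450649, 0.113581); Gamma_sss = -2.340451, Gamma_sst = 0.000000, Gamma_stt = 0.358117, Gamma_tss = 0.460572, Gamma_tst = 0.000000, Gamma_ttt = -0.070473; k1 = (-0.450649, 0.113581, 0.470690, -0.092626)
  k2: at (s, t) = (-0.808767, -0.485270), (ds/dtau, dt/dtau) = (-0.438882, 0.111265); Gamma_sss = -2.385872, Gamma_sst = 0.000000, Gamma_stt = 0.357888, Gamma_tss = 0.437883, Gamma_tst = 0.000000, Gamma_ttt = -0.065684; k2 = (-0.438882, 0.111265, 0.455130, -0.083531)
  k3: at (s, t) = (-0.808473, -0.485327), (ds/dtau, dt/dtau) = (-0.439271, 0.111493); Gamma_sss = -2.384793, Gamma_sst = 0.000000, Gamma_stt = 0.357899, Gamma_tss = 0.438440, Gamma_tst = 0.000000, Gamma_ttt = -0.065799; k3 = (-0.439271, 0.111493, 0.455718, -0.083783)
  k4: at (s, t) = (-0.819464, -0.482534), (ds/dtau, dt/dtau) = (-0.427863, 0.109392); Gamma_sss = -2.421744, Gamma_sst = 0.000000, Gamma_stt = 0.356506, Gamma_tss = 0.416837, Gamma_tst = 0.000000, Gamma_ttt = -0.061363; k4 = (-0.427863, 0.109392, 0.439075, -0.075575)
  Y <- Y + (h/6)(k1 + 2k2 + 2k3 + k4): s = -0.8195, t = -0.4825, ds/dtau = -0.4279, dt/dtau = 0.1094
step 4:
  k1: at (s, t) = (-0.819458, -0.482538), (ds/dtau, dt/dtau) = (-0.427887, 0.109391); Gamma_sss = -2.421723, Gamma_sst = 0.000000, Gamma_stt = 0.356508, Gamma_tss = 0.416853, Gamma_tst = 0.000000, Gamma_ttt = -0.061366; k1 = (-0.427887, 0.109391, 0.439121, -0.075586)
  k2: at (s, t) = (-0.830155, -0.479804), (ds/dtau, dt/dtau) = (-0.416909, 0.107501); Gamma_sss = -2.451014, Gamma_sst = 0.000000, Gamma_stt = 0.354152, Gamma_tss = 0.396440, Gamma_tst = 0.000000, Gamma_ttt = -0.057283; k2 = (-0.416909, 0.107501, 0.421926, -0.068245)
  k3: at (s, t) = (-0.829880, -0.479851), (ds/dtau, dt/dtau) = (-0.417339, 0.107685); Gamma_sss = -2.450347, Gamma_sst = 0.000000, Gamma_stt = 0.354208, Gamma_tss = 0.396919, Gamma_tst = 0.000000, Gamma_ttt = -0.057376; k3 = (-0.417339, 0.107685, 0.422674, -0.068467)
  k4: at (s, t) = (-0.840325, -0.477154), (ds/dtau, dt/dtau) = (-0.406753, 0.105968); Gamma_sss = -2.473226, Gamma_sst = 0.000000, Gamma_stt = 0.351087, Gamma_tss = 0.377599, Gamma_tst = 0.000000, Gamma_ttt = -0.053602; k4 = (-0.406753, 0.105968, 0.405249, -0.061871)
  Y <- Y + (h/6)(k1 + 2k2 + 2k3 + k4): s = -0.8403, t = -0.4772, ds/dtau = -0.4068, dt/dtau = 0.1060
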